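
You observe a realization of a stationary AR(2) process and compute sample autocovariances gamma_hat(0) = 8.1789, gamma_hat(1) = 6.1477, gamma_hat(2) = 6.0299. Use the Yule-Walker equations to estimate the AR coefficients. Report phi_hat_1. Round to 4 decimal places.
\hat\phi_{1} = 0.4540

The Yule-Walker equations for an AR(p) process read, in matrix form,
  Gamma_p phi = r_p,   with   (Gamma_p)_{ij} = gamma(|i - j|),
                       (r_p)_i = gamma(i),   i,j = 1..p.
Substitute the sample gammas (Toeplitz matrix and right-hand side of size 2):
  Gamma_p = [[8.1789, 6.1477], [6.1477, 8.1789]]
  r_p     = [6.1477, 6.0299]
Written out:
  8.1789 phi_1 + 6.1477 phi_2 = 6.1477
  6.1477 phi_1 + 8.1789 phi_2 = 6.0299
Solve by Cramer's rule:
  det = gamma(0)^2 - gamma(1)^2 = (8.1789)^2 - (6.1477)^2 = 66.89440521 - 37.79421529 = 29.10018992
  phi_hat_1 = [gamma(1) gamma(0) - gamma(1) gamma(2)] / det = [(6.1477)(8.1789) - (6.1477)(6.0299)] / 29.10018992 = 13.2114073 / 29.10018992 = 0.454
  phi_hat_2 = [gamma(0) gamma(2) - gamma(1)^2] / det = [(8.1789)(6.0299) - (6.1477)^2] / 29.10018992 = 11.52373382 / 29.10018992 = 0.396
So phi_hat = [0.4540, 0.3960].
Therefore phi_hat_1 = 0.4540.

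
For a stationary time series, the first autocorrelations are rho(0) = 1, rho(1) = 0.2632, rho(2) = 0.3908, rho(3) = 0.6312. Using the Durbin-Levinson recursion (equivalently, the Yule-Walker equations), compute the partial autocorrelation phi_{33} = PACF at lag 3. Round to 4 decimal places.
\phi_{33} = 0.5770

The PACF at lag k is phi_{kk}, the last component of the solution
to the Yule-Walker system G_k phi = r_k where
  (G_k)_{ij} = rho(|i - j|), (r_k)_i = rho(i), i,j = 1..k.
Equivalently, Durbin-Levinson gives phi_{kk} iteratively:
  phi_{11} = rho(1)
  phi_{kk} = [rho(k) - sum_{j=1..k-1} phi_{k-1,j} rho(k-j)]
            / [1 - sum_{j=1..k-1} phi_{k-1,j} rho(j)],
  phi_{k,j} = phi_{k-1,j} - phi_{kk} phi_{k-1,k-j},  j = 1..k-1.
Step k = 1:
  phi_11 = rho(1) = 0.2632.
Step k = 2:
  phi_22 = [rho(2) - phi_11 rho(1)] / [1 - phi_11 rho(1)] = [0.3908 - (0.2632)(0.2632)] / [1 - (0.2632)(0.2632)]
         = 0.32152576 / 0.93072576 = 0.345457.
  Update: phi_21 = phi_11 - phi_22 phi_11 = 0.2632 - (0.345457)(0.2632) = 0.172276.
Step k = 3:
  phi_33 = [rho(3) - phi_21 rho(2) - phi_22 rho(1)] / [1 - phi_21 rho(1) - phi_22 rho(2)]
    numerator   = 0.6312 - (0.172276)(0.3908) - (0.345457)(0.2632) = 0.47295036
    denominator = 1 - (0.172276)(0.2632) - (0.345457)(0.3908) = 0.81965242
  phi_33 = 0.47295036 / 0.81965242 = 0.577.
Therefore phi_{33} = 0.5770.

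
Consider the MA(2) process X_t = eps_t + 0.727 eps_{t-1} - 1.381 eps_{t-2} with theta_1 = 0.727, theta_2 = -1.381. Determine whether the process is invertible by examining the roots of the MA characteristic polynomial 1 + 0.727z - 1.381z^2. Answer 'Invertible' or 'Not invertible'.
\text{Not invertible}

The MA(q) characteristic polynomial is P(z) = 1 + 0.727z - 1.381z^2.
Invertibility requires all roots to lie outside the unit circle, i.e. |z| > 1 for every root.
Set 1 + (0.727) z + (-1.381) z^2 = 0, i.e. a z^2 + b z + c = 0 with a = -1.381, b = 0.727, c = 1.
Discriminant D = b^2 - 4ac = (0.727)^2 - 4*(-1.381)*1 = 0.528529 - (-5.524) = 6.052529.
D >= 0, so the roots are real: z = (-b +/- sqrt(D)) / (2a) = (-0.727 +/- 2.460189) / (-2.762).
  z_1 = (-0.727 + 2.460189) / (-2.762) = -0.6275,   |z_1| = 0.6275.
  z_2 = (-0.727 - 2.460189) / (-2.762) = 1.1539,   |z_2| = 1.1539.
Moduli of all roots: 0.6275, 1.1539.
All moduli strictly greater than 1? No.
Verdict: Not invertible.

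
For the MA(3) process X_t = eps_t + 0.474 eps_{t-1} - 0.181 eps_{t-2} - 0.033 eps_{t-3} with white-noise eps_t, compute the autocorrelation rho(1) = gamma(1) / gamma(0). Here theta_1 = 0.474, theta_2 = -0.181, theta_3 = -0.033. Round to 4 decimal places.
\rho(1) = 0.3132

For an MA(q) process with theta_0 = 1, the autocovariance is
  gamma(k) = sigma^2 * sum_{i=0..q-k} theta_i * theta_{i+k},
and rho(k) = gamma(k) / gamma(0). Sigma^2 cancels.
  numerator   = (1)*(0.474) + (0.474)*(-0.181) + (-0.181)*(-0.033) = 0.394179.
  denominator = (1)^2 + (0.474)^2 + (-0.181)^2 + (-0.033)^2 = 1.258526.
  rho(1) = 0.394179 / 1.258526 = 0.3132.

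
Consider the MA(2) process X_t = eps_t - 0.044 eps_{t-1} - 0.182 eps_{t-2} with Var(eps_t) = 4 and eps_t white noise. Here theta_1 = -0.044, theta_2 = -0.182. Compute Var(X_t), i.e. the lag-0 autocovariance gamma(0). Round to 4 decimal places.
\gamma(0) = 4.1402

For an MA(q) process X_t = eps_t + sum_i theta_i eps_{t-i} with
Var(eps_t) = sigma^2, the variance is
  gamma(0) = sigma^2 * (1 + sum_i theta_i^2).
  sum_i theta_i^2 = (-0.044)^2 + (-0.182)^2 = 0.001936 + 0.033124 = 0.03506.
  gamma(0) = 4 * (1 + 0.03506) = 4 * 1.03506 = 4.14024, which rounds to 4.1402.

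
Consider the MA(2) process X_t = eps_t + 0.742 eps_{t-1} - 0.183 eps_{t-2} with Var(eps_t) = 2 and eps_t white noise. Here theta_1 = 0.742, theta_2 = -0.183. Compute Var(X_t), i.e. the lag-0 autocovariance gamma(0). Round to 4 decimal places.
\gamma(0) = 3.1681

For an MA(q) process X_t = eps_t + sum_i theta_i eps_{t-i} with
Var(eps_t) = sigma^2, the variance is
  gamma(0) = sigma^2 * (1 + sum_i theta_i^2).
  sum_i theta_i^2 = (0.742)^2 + (-0.183)^2 = 0.550564 + 0.033489 = 0.584053.
  gamma(0) = 2 * (1 + 0.584053) = 2 * 1.584053 = 3.168106, which rounds to 3.1681.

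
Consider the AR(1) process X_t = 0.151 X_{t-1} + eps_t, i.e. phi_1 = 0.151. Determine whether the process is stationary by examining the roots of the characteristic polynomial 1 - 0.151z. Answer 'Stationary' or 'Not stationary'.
\text{Stationary}

The AR(p) characteristic polynomial is P(z) = 1 - 0.151z.
Stationarity requires all roots to lie outside the unit circle, i.e. |z| > 1 for every root.
This is linear in z: 1 + (-0.151) z = 0  =>  z = -1/(-0.151) = 6.622517,  |z| = 6.622517.
Moduli of all roots: 6.6225.
All moduli strictly greater than 1? Yes.
Verdict: Stationary.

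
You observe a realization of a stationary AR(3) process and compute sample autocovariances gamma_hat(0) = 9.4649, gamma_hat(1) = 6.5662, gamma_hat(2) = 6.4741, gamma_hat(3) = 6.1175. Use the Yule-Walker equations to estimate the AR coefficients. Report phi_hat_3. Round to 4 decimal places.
\hat\phi_{3} = 0.1960

The Yule-Walker equations for an AR(p) process read, in matrix form,
  Gamma_p phi = r_p,   with   (Gamma_p)_{ij} = gamma(|i - j|),
                       (r_p)_i = gamma(i),   i,j = 1..p.
Substitute the sample gammas (Toeplitz matrix and right-hand side of size 3):
  Gamma_p = [[9.4649, 6.5662, 6.4741], [6.5662, 9.4649, 6.5662], [6.4741, 6.5662, 9.4649]]
  r_p     = [6.5662, 6.4741, 6.1175]
Written out (R1..R3):
  (R1) 9.4649 phi_1 + 6.5662 phi_2 + 6.4741 phi_3 = 6.5662
  (R2) 6.5662 phi_1 + 9.4649 phi_2 + 6.5662 phi_3 = 6.4741
  (R3) 6.4741 phi_1 + 6.5662 phi_2 + 9.4649 phi_3 = 6.1175
Gaussian elimination:
  R2 <- R2 - (6.5662/9.4649) R1 = R2 - (0.693742) R1:  4.90965 phi_2 + 2.074844 phi_3 = 1.91885
  R3 <- R3 - (6.4741/9.4649) R1 = R3 - (0.684011) R1:  2.074844 phi_2 + 5.036541 phi_3 = 1.626144
  R3 <- R3 - (2.074844/4.90965) R2 = R3 - (0.422605) R2:  4.159701 phi_3 = 0.815228
Back-substitution:
  phi_hat_3 = 0.815228 / 4.159701 = 0.195982
  phi_hat_2 = (1.91885 - (2.074844)(0.195982)) / 4.90965 = 0.308009
  phi_hat_1 = (6.5662 - (6.5662)(0.308009) - (6.4741)(0.195982)) / 9.4649 = 0.346009
So phi_hat = [0.3460, 0.3080, 0.1960].
Therefore phi_hat_3 = 0.1960.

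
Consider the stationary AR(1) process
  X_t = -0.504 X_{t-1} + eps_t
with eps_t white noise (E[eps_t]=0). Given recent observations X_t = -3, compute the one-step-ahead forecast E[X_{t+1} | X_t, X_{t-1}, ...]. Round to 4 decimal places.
E[X_{t+1} \mid \mathcal F_t] = 1.5120

For an AR(p) model X_t = c + sum_i phi_i X_{t-i} + eps_t, the
one-step-ahead conditional mean is
  E[X_{t+1} | X_t, ...] = c + sum_i phi_i X_{t+1-i}.
Substitute known values:
  E[X_{t+1} | ...] = (-0.504) * (-3)
                   = 1.5120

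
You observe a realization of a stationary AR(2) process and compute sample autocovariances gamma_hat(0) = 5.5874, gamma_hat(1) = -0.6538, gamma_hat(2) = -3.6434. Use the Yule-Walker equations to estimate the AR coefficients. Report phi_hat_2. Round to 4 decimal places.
\hat\phi_{2} = -0.6750

The Yule-Walker equations for an AR(p) process read, in matrix form,
  Gamma_p phi = r_p,   with   (Gamma_p)_{ij} = gamma(|i - j|),
                       (r_p)_i = gamma(i),   i,j = 1..p.
Substitute the sample gammas (Toeplitz matrix and right-hand side of size 2):
  Gamma_p = [[5.5874, -0.6538], [-0.6538, 5.5874]]
  r_p     = [-0.6538, -3.6434]
Written out:
  5.5874 phi_1 - 0.6538 phi_2 = -0.6538
  -0.6538 phi_1 + 5.5874 phi_2 = -3.6434
Solve by Cramer's rule:
  det = gamma(0)^2 - gamma(1)^2 = (5.5874)^2 - (-0.6538)^2 = 31.21903876 - 0.42745444 = 30.79158432
  phi_hat_1 = [gamma(1) gamma(0) - gamma(1) gamma(2)] / det = [(-0.6538)(5.5874) - (-0.6538)(-3.6434)] / 30.79158432 = -6.03509704 / 30.79158432 = -0.196
  phi_hat_2 = [gamma(0) gamma(2) - gamma(1)^2] / det = [(5.5874)(-3.6434) - (-0.6538)^2] / 30.79158432 = -20.7845876 / 30.79158432 = -0.675
So phi_hat = [-0.1960, -0.6750].
Therefore phi_hat_2 = -0.6750.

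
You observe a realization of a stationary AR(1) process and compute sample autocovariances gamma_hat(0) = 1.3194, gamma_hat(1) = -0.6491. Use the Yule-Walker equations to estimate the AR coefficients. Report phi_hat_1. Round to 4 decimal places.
\hat\phi_{1} = -0.4920

The Yule-Walker equations for an AR(p) process read, in matrix form,
  Gamma_p phi = r_p,   with   (Gamma_p)_{ij} = gamma(|i - j|),
                       (r_p)_i = gamma(i),   i,j = 1..p.
Substitute the sample gammas (Toeplitz matrix and right-hand side of size 1):
  Gamma_p = [[1.3194]]
  r_p     = [-0.6491]
With p = 1 this is the single equation gamma(0) phi_1 = gamma(1):
  phi_hat_1 = gamma(1) / gamma(0) = -0.6491 / 1.3194 = -0.4920.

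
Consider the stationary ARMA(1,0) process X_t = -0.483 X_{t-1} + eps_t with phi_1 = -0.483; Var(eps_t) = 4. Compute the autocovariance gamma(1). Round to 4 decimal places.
\gamma(1) = -2.5199

Multiply the model equation by X_{t-k} and take expectations. With theta_0 = psi_0 = 1 and psi_j the MA(infinity) weights, this gives
  gamma(k) - sum_i phi_i gamma(k-i) = c_k,
  c_k = sigma^2 * sum_{j=k..q} theta_j psi_{j-k}   (c_k = 0 for k > q),
using gamma(-m) = gamma(m).
Pure AR (q = 0): c_0 = sigma^2 = 4, c_k = 0 for k >= 1.
Equations for k = 0 and k = 1 (AR order 1):
  gamma(0) = phi_1 gamma(1) + c_0
  gamma(1) = phi_1 gamma(0) + c_1
Substituting the second into the first: gamma(0) (1 - phi_1^2) = c_0 + phi_1 c_1, so
  gamma(0) = c_0 / (1 - phi_1^2) = 4 / (1 - (-0.483)^2) = 4 / 0.766711 = 5.21709.
  gamma(1) = phi_1 gamma(0) = (-0.483)(5.21709) = -2.519854.
Therefore gamma(1) = -2.5199 (to 4 decimal places).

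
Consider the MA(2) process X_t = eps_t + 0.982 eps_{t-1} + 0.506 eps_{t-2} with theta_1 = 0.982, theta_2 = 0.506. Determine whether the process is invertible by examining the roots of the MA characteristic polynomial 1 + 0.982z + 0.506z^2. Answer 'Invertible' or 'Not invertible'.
\text{Invertible}

The MA(q) characteristic polynomial is P(z) = 1 + 0.982z + 0.506z^2.
Invertibility requires all roots to lie outside the unit circle, i.e. |z| > 1 for every root.
Set 1 + (0.982) z + (0.506) z^2 = 0, i.e. a z^2 + b z + c = 0 with a = 0.506, b = 0.982, c = 1.
Discriminant D = b^2 - 4ac = (0.982)^2 - 4*(0.506)*1 = 0.964324 - (2.024) = -1.059676.
D < 0, so the roots are the complex-conjugate pair z = (-b +/- i sqrt(-D)) / (2a) = -0.9704 +/- 1.0172i.
For a conjugate pair |z|^2 = z * conj(z) = (product of roots) = c/a = 1/(0.506) = 1.976285, so |z| = sqrt(1.976285) = 1.4058 for both roots.
Moduli of all roots: 1.4058, 1.4058.
All moduli strictly greater than 1? Yes.
Verdict: Invertible.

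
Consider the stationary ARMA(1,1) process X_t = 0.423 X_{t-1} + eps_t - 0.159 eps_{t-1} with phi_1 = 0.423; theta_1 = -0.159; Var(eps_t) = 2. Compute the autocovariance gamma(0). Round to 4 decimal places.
\gamma(0) = 2.1698

Multiply the model equation by X_{t-k} and take expectations. With theta_0 = psi_0 = 1 and psi_j the MA(infinity) weights, this gives
  gamma(k) - sum_i phi_i gamma(k-i) = c_k,
  c_k = sigma^2 * sum_{j=k..q} theta_j psi_{j-k}   (c_k = 0 for k > q),
using gamma(-m) = gamma(m).
psi-weights needed (psi_j = theta_j + sum_i phi_i psi_{j-i}):
  psi_1 = theta_1 + phi_1 = -0.159 + (0.423) = 0.264
Right-hand sides:
  c_0 = sigma^2 (1 + theta_1 psi_1) = 2 * (1 + (-0.159)(0.264)) = 2 * 0.958024 = 1.916048
  c_1 = sigma^2 theta_1 = 2 * (-0.159) = -0.318
  c_2 = 0
Equations for k = 0 and k = 1 (AR order 1):
  gamma(0) = phi_1 gamma(1) + c_0
  gamma(1) = phi_1 gamma(0) + c_1
Substituting the second into the first: gamma(0) (1 - phi_1^2) = c_0 + phi_1 c_1, so
  gamma(0) = (c_0 + phi_1 c_1) / (1 - phi_1^2) = (1.916048 + (0.423)(-0.318)) / (1 - (0.423)^2) = 1.781534 / 0.821071 = 2.169769.
Therefore gamma(0) = 2.1698 (to 4 decimal places).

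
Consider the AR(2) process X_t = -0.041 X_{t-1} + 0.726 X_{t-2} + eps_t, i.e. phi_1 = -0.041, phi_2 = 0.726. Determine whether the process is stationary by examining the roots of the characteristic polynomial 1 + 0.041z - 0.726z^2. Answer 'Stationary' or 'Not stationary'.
\text{Stationary}

The AR(p) characteristic polynomial is P(z) = 1 + 0.041z - 0.726z^2.
Stationarity requires all roots to lie outside the unit circle, i.e. |z| > 1 for every root.
Set 1 + (0.041) z + (-0.726) z^2 = 0, i.e. a z^2 + b z + c = 0 with a = -0.726, b = 0.041, c = 1.
Discriminant D = b^2 - 4ac = (0.041)^2 - 4*(-0.726)*1 = 0.001681 - (-2.904) = 2.905681.
D >= 0, so the roots are real: z = (-b +/- sqrt(D)) / (2a) = (-0.041 +/- 1.704606) / (-1.452).
  z_1 = (-0.041 + 1.704606) / (-1.452) = -1.1457,   |z_1| = 1.1457.
  z_2 = (-0.041 - 1.704606) / (-1.452) = 1.2022,   |z_2| = 1.2022.
Moduli of all roots: 1.1457, 1.2022.
All moduli strictly greater than 1? Yes.
Verdict: Stationary.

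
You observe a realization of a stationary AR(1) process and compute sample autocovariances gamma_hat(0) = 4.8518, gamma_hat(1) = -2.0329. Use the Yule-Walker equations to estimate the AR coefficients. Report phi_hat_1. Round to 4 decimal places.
\hat\phi_{1} = -0.4190

The Yule-Walker equations for an AR(p) process read, in matrix form,
  Gamma_p phi = r_p,   with   (Gamma_p)_{ij} = gamma(|i - j|),
                       (r_p)_i = gamma(i),   i,j = 1..p.
Substitute the sample gammas (Toeplitz matrix and right-hand side of size 1):
  Gamma_p = [[4.8518]]
  r_p     = [-2.0329]
With p = 1 this is the single equation gamma(0) phi_1 = gamma(1):
  phi_hat_1 = gamma(1) / gamma(0) = -2.0329 / 4.8518 = -0.4190.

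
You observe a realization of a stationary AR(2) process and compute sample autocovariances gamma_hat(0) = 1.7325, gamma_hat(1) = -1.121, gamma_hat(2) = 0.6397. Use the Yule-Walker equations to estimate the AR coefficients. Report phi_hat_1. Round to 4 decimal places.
\hat\phi_{1} = -0.7021

The Yule-Walker equations for an AR(p) process read, in matrix form,
  Gamma_p phi = r_p,   with   (Gamma_p)_{ij} = gamma(|i - j|),
                       (r_p)_i = gamma(i),   i,j = 1..p.
Substitute the sample gammas (Toeplitz matrix and right-hand side of size 2):
  Gamma_p = [[1.7325, -1.121], [-1.121, 1.7325]]
  r_p     = [-1.121, 0.6397]
Written out:
  1.7325 phi_1 - 1.121 phi_2 = -1.121
  -1.121 phi_1 + 1.7325 phi_2 = 0.6397
Solve by Cramer's rule:
  det = gamma(0)^2 - gamma(1)^2 = (1.7325)^2 - (-1.121)^2 = 3.00155625 - 1.256641 = 1.74491525
  phi_hat_1 = [gamma(1) gamma(0) - gamma(1) gamma(2)] / det = [(-1.121)(1.7325) - (-1.121)(0.6397)] / 1.74491525 = -1.2250288 / 1.74491525 = -0.7021
  phi_hat_2 = [gamma(0) gamma(2) - gamma(1)^2] / det = [(1.7325)(0.6397) - (-1.121)^2] / 1.74491525 = -0.14836075 / 1.74491525 = -0.085
So phi_hat = [-0.7021, -0.0850].
Therefore phi_hat_1 = -0.7021.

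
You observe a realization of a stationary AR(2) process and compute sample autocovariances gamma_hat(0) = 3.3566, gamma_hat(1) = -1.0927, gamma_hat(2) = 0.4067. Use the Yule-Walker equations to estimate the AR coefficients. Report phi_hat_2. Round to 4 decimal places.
\hat\phi_{2} = 0.0170

The Yule-Walker equations for an AR(p) process read, in matrix form,
  Gamma_p phi = r_p,   with   (Gamma_p)_{ij} = gamma(|i - j|),
                       (r_p)_i = gamma(i),   i,j = 1..p.
Substitute the sample gammas (Toeplitz matrix and right-hand side of size 2):
  Gamma_p = [[3.3566, -1.0927], [-1.0927, 3.3566]]
  r_p     = [-1.0927, 0.4067]
Written out:
  3.3566 phi_1 - 1.0927 phi_2 = -1.0927
  -1.0927 phi_1 + 3.3566 phi_2 = 0.4067
Solve by Cramer's rule:
  det = gamma(0)^2 - gamma(1)^2 = (3.3566)^2 - (-1.0927)^2 = 11.26676356 - 1.19399329 = 10.07277027
  phi_hat_1 = [gamma(1) gamma(0) - gamma(1) gamma(2)] / det = [(-1.0927)(3.3566) - (-1.0927)(0.4067)] / 10.07277027 = -3.22335573 / 10.07277027 = -0.32
  phi_hat_2 = [gamma(0) gamma(2) - gamma(1)^2] / det = [(3.3566)(0.4067) - (-1.0927)^2] / 10.07277027 = 0.17113593 / 10.07277027 = 0.017
So phi_hat = [-0.3200, 0.0170].
Therefore phi_hat_2 = 0.0170.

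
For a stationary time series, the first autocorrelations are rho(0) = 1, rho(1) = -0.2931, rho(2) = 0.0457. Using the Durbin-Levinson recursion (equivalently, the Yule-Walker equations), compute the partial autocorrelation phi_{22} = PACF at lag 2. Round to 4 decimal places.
\phi_{22} = -0.0440

The PACF at lag k is phi_{kk}, the last component of the solution
to the Yule-Walker system G_k phi = r_k where
  (G_k)_{ij} = rho(|i - j|), (r_k)_i = rho(i), i,j = 1..k.
Equivalently, Durbin-Levinson gives phi_{kk} iteratively:
  phi_{11} = rho(1)
  phi_{kk} = [rho(k) - sum_{j=1..k-1} phi_{k-1,j} rho(k-j)]
            / [1 - sum_{j=1..k-1} phi_{k-1,j} rho(j)],
  phi_{k,j} = phi_{k-1,j} - phi_{kk} phi_{k-1,k-j},  j = 1..k-1.
Step k = 1:
  phi_11 = rho(1) = -0.2931.
Step k = 2:
  phi_22 = [rho(2) - phi_11 rho(1)] / [1 - phi_11 rho(1)] = [0.0457 - (-0.2931)(-0.2931)] / [1 - (-0.2931)(-0.2931)]
         = -0.04020761 / 0.91409239 = -0.044.
Therefore phi_{22} = -0.0440.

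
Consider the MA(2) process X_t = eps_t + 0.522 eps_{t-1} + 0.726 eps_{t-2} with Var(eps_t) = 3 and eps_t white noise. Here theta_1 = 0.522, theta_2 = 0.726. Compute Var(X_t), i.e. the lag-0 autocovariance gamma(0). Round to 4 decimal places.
\gamma(0) = 5.3987

For an MA(q) process X_t = eps_t + sum_i theta_i eps_{t-i} with
Var(eps_t) = sigma^2, the variance is
  gamma(0) = sigma^2 * (1 + sum_i theta_i^2).
  sum_i theta_i^2 = (0.522)^2 + (0.726)^2 = 0.272484 + 0.527076 = 0.79956.
  gamma(0) = 3 * (1 + 0.79956) = 3 * 1.79956 = 5.39868, which rounds to 5.3987.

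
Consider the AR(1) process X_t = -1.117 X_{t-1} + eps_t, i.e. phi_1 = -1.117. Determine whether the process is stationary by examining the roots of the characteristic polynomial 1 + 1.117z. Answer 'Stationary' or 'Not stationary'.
\text{Not stationary}

The AR(p) characteristic polynomial is P(z) = 1 + 1.117z.
Stationarity requires all roots to lie outside the unit circle, i.e. |z| > 1 for every root.
This is linear in z: 1 + (1.117) z = 0  =>  z = -1/(1.117) = -0.895255,  |z| = 0.895255.
Moduli of all roots: 0.8953.
All moduli strictly greater than 1? No.
Verdict: Not stationary.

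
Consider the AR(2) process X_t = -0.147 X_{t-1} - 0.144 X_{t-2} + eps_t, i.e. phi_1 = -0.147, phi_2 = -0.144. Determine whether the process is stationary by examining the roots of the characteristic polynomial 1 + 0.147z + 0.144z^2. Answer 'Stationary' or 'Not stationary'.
\text{Stationary}

The AR(p) characteristic polynomial is P(z) = 1 + 0.147z + 0.144z^2.
Stationarity requires all roots to lie outside the unit circle, i.e. |z| > 1 for every root.
Set 1 + (0.147) z + (0.144) z^2 = 0, i.e. a z^2 + b z + c = 0 with a = 0.144, b = 0.147, c = 1.
Discriminant D = b^2 - 4ac = (0.147)^2 - 4*(0.144)*1 = 0.021609 - (0.576) = -0.554391.
D < 0, so the roots are the complex-conjugate pair z = (-b +/- i sqrt(-D)) / (2a) = -0.5104 +/- 2.5853i.
For a conjugate pair |z|^2 = z * conj(z) = (product of roots) = c/a = 1/(0.144) = 6.944444, so |z| = sqrt(6.944444) = 2.6352 for both roots.
Moduli of all roots: 2.6352, 2.6352.
All moduli strictly greater than 1? Yes.
Verdict: Stationary.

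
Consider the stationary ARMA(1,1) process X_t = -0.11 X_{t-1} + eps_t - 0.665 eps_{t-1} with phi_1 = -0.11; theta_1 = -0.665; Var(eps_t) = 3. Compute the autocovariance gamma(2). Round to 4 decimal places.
\gamma(2) = 0.2778

Multiply the model equation by X_{t-k} and take expectations. With theta_0 = psi_0 = 1 and psi_j the MA(infinity) weights, this gives
  gamma(k) - sum_i phi_i gamma(k-i) = c_k,
  c_k = sigma^2 * sum_{j=k..q} theta_j psi_{j-k}   (c_k = 0 for k > q),
using gamma(-m) = gamma(m).
psi-weights needed (psi_j = theta_j + sum_i phi_i psi_{j-i}):
  psi_1 = theta_1 + phi_1 = -0.665 + (-0.11) = -0.775
Right-hand sides:
  c_0 = sigma^2 (1 + theta_1 psi_1) = 3 * (1 + (-0.665)(-0.775)) = 3 * 1.515375 = 4.546125
  c_1 = sigma^2 theta_1 = 3 * (-0.665) = -1.995
  c_2 = 0
Equations for k = 0 and k = 1 (AR order 1):
  gamma(0) = phi_1 gamma(1) + c_0
  gamma(1) = phi_1 gamma(0) + c_1
Substituting the second into the first: gamma(0) (1 - phi_1^2) = c_0 + phi_1 c_1, so
  gamma(0) = (c_0 + phi_1 c_1) / (1 - phi_1^2) = (4.546125 + (-0.11)(-1.995)) / (1 - (-0.11)^2) = 4.765575 / 0.9879 = 4.823945.
  gamma(1) = phi_1 gamma(0) + c_1 = (-0.11)(4.823945) + (-1.995) = -2.525634.
For k = 2 (> q): gamma(2) = phi_1 gamma(1) = (-0.11)(-2.525634) = 0.27782.
Therefore gamma(2) = 0.2778 (to 4 decimal places).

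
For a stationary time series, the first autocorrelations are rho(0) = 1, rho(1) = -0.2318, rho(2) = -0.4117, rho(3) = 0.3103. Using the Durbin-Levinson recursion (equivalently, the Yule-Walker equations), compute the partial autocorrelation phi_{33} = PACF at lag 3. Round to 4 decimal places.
\phi_{33} = 0.0752

The PACF at lag k is phi_{kk}, the last component of the solution
to the Yule-Walker system G_k phi = r_k where
  (G_k)_{ij} = rho(|i - j|), (r_k)_i = rho(i), i,j = 1..k.
Equivalently, Durbin-Levinson gives phi_{kk} iteratively:
  phi_{11} = rho(1)
  phi_{kk} = [rho(k) - sum_{j=1..k-1} phi_{k-1,j} rho(k-j)]
            / [1 - sum_{j=1..k-1} phi_{k-1,j} rho(j)],
  phi_{k,j} = phi_{k-1,j} - phi_{kk} phi_{k-1,k-j},  j = 1..k-1.
Step k = 1:
  phi_11 = rho(1) = -0.2318.
Step k = 2:
  phi_22 = [rho(2) - phi_11 rho(1)] / [1 - phi_11 rho(1)] = [-0.4117 - (-0.2318)(-0.2318)] / [1 - (-0.2318)(-0.2318)]
         = -0.46543124 / 0.94626876 = -0.491859.
  Update: phi_21 = phi_11 - phi_22 phi_11 = -0.2318 - (-0.491859)(-0.2318) = -0.345813.
Step k = 3:
  phi_33 = [rho(3) - phi_21 rho(2) - phi_22 rho(1)] / [1 - phi_21 rho(1) - phi_22 rho(2)]
    numerator   = 0.3103 - (-0.345813)(-0.4117) - (-0.491859)(-0.2318) = 0.05391576
    denominator = 1 - (-0.345813)(-0.2318) - (-0.491859)(-0.4117) = 0.717342
  phi_33 = 0.05391576 / 0.717342 = 0.0752.
Therefore phi_{33} = 0.0752.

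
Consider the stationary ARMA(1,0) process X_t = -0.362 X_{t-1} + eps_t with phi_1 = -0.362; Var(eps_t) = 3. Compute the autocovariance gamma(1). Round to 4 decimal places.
\gamma(1) = -1.2498

Multiply the model equation by X_{t-k} and take expectations. With theta_0 = psi_0 = 1 and psi_j the MA(infinity) weights, this gives
  gamma(k) - sum_i phi_i gamma(k-i) = c_k,
  c_k = sigma^2 * sum_{j=k..q} theta_j psi_{j-k}   (c_k = 0 for k > q),
using gamma(-m) = gamma(m).
Pure AR (q = 0): c_0 = sigma^2 = 3, c_k = 0 for k >= 1.
Equations for k = 0 and k = 1 (AR order 1):
  gamma(0) = phi_1 gamma(1) + c_0
  gamma(1) = phi_1 gamma(0) + c_1
Substituting the second into the first: gamma(0) (1 - phi_1^2) = c_0 + phi_1 c_1, so
  gamma(0) = c_0 / (1 - phi_1^2) = 3 / (1 - (-0.362)^2) = 3 / 0.868956 = 3.452419.
  gamma(1) = phi_1 gamma(0) = (-0.362)(3.452419) = -1.249776.
Therefore gamma(1) = -1.2498 (to 4 decimal places).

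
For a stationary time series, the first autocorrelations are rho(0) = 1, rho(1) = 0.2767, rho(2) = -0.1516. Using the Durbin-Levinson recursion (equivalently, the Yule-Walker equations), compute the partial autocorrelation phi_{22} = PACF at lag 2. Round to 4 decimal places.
\phi_{22} = -0.2471

The PACF at lag k is phi_{kk}, the last component of the solution
to the Yule-Walker system G_k phi = r_k where
  (G_k)_{ij} = rho(|i - j|), (r_k)_i = rho(i), i,j = 1..k.
Equivalently, Durbin-Levinson gives phi_{kk} iteratively:
  phi_{11} = rho(1)
  phi_{kk} = [rho(k) - sum_{j=1..k-1} phi_{k-1,j} rho(k-j)]
            / [1 - sum_{j=1..k-1} phi_{k-1,j} rho(j)],
  phi_{k,j} = phi_{k-1,j} - phi_{kk} phi_{k-1,k-j},  j = 1..k-1.
Step k = 1:
  phi_11 = rho(1) = 0.2767.
Step k = 2:
  phi_22 = [rho(2) - phi_11 rho(1)] / [1 - phi_11 rho(1)] = [-0.1516 - (0.2767)(0.2767)] / [1 - (0.2767)(0.2767)]
         = -0.22816289 / 0.92343711 = -0.2471.
Therefore phi_{22} = -0.2471.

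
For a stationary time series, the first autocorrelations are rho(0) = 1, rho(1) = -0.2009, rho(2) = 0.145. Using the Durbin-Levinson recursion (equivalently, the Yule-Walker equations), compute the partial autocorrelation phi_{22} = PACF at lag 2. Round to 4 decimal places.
\phi_{22} = 0.1090

The PACF at lag k is phi_{kk}, the last component of the solution
to the Yule-Walker system G_k phi = r_k where
  (G_k)_{ij} = rho(|i - j|), (r_k)_i = rho(i), i,j = 1..k.
Equivalently, Durbin-Levinson gives phi_{kk} iteratively:
  phi_{11} = rho(1)
  phi_{kk} = [rho(k) - sum_{j=1..k-1} phi_{k-1,j} rho(k-j)]
            / [1 - sum_{j=1..k-1} phi_{k-1,j} rho(j)],
  phi_{k,j} = phi_{k-1,j} - phi_{kk} phi_{k-1,k-j},  j = 1..k-1.
Step k = 1:
  phi_11 = rho(1) = -0.2009.
Step k = 2:
  phi_22 = [rho(2) - phi_11 rho(1)] / [1 - phi_11 rho(1)] = [0.145 - (-0.2009)(-0.2009)] / [1 - (-0.2009)(-0.2009)]
         = 0.10463919 / 0.95963919 = 0.109.
Therefore phi_{22} = 0.1090.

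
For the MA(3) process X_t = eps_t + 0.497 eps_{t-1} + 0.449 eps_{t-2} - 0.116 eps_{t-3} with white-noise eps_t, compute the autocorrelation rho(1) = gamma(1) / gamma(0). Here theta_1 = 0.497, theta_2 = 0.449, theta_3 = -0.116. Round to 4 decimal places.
\rho(1) = 0.4569

For an MA(q) process with theta_0 = 1, the autocovariance is
  gamma(k) = sigma^2 * sum_{i=0..q-k} theta_i * theta_{i+k},
and rho(k) = gamma(k) / gamma(0). Sigma^2 cancels.
  numerator   = (1)*(0.497) + (0.497)*(0.449) + (0.449)*(-0.116) = 0.668069.
  denominator = (1)^2 + (0.497)^2 + (0.449)^2 + (-0.116)^2 = 1.462066.
  rho(1) = 0.668069 / 1.462066 = 0.4569.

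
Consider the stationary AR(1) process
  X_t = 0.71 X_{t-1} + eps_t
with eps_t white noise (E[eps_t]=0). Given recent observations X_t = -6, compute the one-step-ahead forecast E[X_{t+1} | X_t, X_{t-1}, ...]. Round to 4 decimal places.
E[X_{t+1} \mid \mathcal F_t] = -4.2600

For an AR(p) model X_t = c + sum_i phi_i X_{t-i} + eps_t, the
one-step-ahead conditional mean is
  E[X_{t+1} | X_t, ...] = c + sum_i phi_i X_{t+1-i}.
Substitute known values:
  E[X_{t+1} | ...] = (0.71) * (-6)
                   = -4.2600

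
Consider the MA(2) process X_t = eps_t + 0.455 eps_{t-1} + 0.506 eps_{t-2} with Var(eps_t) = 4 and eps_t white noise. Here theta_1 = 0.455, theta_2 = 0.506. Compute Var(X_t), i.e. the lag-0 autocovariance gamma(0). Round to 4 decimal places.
\gamma(0) = 5.8522

For an MA(q) process X_t = eps_t + sum_i theta_i eps_{t-i} with
Var(eps_t) = sigma^2, the variance is
  gamma(0) = sigma^2 * (1 + sum_i theta_i^2).
  sum_i theta_i^2 = (0.455)^2 + (0.506)^2 = 0.207025 + 0.256036 = 0.463061.
  gamma(0) = 4 * (1 + 0.463061) = 4 * 1.463061 = 5.852244, which rounds to 5.8522.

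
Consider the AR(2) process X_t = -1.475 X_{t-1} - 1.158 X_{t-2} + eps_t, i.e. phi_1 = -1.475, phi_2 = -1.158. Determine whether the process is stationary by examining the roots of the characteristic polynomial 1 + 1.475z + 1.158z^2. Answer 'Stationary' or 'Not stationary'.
\text{Not stationary}

The AR(p) characteristic polynomial is P(z) = 1 + 1.475z + 1.158z^2.
Stationarity requires all roots to lie outside the unit circle, i.e. |z| > 1 for every root.
Set 1 + (1.475) z + (1.158) z^2 = 0, i.e. a z^2 + b z + c = 0 with a = 1.158, b = 1.475, c = 1.
Discriminant D = b^2 - 4ac = (1.475)^2 - 4*(1.158)*1 = 2.175625 - (4.632) = -2.456375.
D < 0, so the roots are the complex-conjugate pair z = (-b +/- i sqrt(-D)) / (2a) = -0.6369 +/- 0.6767i.
For a conjugate pair |z|^2 = z * conj(z) = (product of roots) = c/a = 1/(1.158) = 0.863558, so |z| = sqrt(0.863558) = 0.9293 for both roots.
Moduli of all roots: 0.9293, 0.9293.
All moduli strictly greater than 1? No.
Verdict: Not stationary.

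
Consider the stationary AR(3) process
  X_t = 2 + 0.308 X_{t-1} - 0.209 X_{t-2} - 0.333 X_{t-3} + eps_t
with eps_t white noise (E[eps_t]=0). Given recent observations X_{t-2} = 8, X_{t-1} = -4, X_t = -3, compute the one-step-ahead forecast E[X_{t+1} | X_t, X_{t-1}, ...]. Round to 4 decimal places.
E[X_{t+1} \mid \mathcal F_t] = -0.7520

For an AR(p) model X_t = c + sum_i phi_i X_{t-i} + eps_t, the
one-step-ahead conditional mean is
  E[X_{t+1} | X_t, ...] = c + sum_i phi_i X_{t+1-i}.
Substitute known values:
  E[X_{t+1} | ...] = 2 + (0.308) * (-3) + (-0.209) * (-4) + (-0.333) * (8)
                   = -0.7520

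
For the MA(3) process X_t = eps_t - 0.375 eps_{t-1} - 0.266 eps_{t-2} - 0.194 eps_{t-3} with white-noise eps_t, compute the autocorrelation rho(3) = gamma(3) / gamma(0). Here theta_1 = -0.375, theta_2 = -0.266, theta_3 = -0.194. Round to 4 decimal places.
\rho(3) = -0.1553

For an MA(q) process with theta_0 = 1, the autocovariance is
  gamma(k) = sigma^2 * sum_{i=0..q-k} theta_i * theta_{i+k},
and rho(k) = gamma(k) / gamma(0). Sigma^2 cancels.
  numerator   = (1)*(-0.194) = -0.194.
  denominator = (1)^2 + (-0.375)^2 + (-0.266)^2 + (-0.194)^2 = 1.249017.
  rho(3) = -0.194 / 1.249017 = -0.1553.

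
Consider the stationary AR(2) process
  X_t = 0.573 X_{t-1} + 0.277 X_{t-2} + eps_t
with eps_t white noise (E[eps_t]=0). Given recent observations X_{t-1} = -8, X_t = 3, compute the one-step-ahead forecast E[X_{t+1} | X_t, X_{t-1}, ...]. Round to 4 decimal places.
E[X_{t+1} \mid \mathcal F_t] = -0.4970

For an AR(p) model X_t = c + sum_i phi_i X_{t-i} + eps_t, the
one-step-ahead conditional mean is
  E[X_{t+1} | X_t, ...] = c + sum_i phi_i X_{t+1-i}.
Substitute known values:
  E[X_{t+1} | ...] = (0.573) * (3) + (0.277) * (-8)
                   = -0.4970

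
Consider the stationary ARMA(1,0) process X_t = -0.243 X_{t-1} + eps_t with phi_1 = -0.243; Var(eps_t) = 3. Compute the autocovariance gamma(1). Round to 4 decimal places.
\gamma(1) = -0.7747

Multiply the model equation by X_{t-k} and take expectations. With theta_0 = psi_0 = 1 and psi_j the MA(infinity) weights, this gives
  gamma(k) - sum_i phi_i gamma(k-i) = c_k,
  c_k = sigma^2 * sum_{j=k..q} theta_j psi_{j-k}   (c_k = 0 for k > q),
using gamma(-m) = gamma(m).
Pure AR (q = 0): c_0 = sigma^2 = 3, c_k = 0 for k >= 1.
Equations for k = 0 and k = 1 (AR order 1):
  gamma(0) = phi_1 gamma(1) + c_0
  gamma(1) = phi_1 gamma(0) + c_1
Substituting the second into the first: gamma(0) (1 - phi_1^2) = c_0 + phi_1 c_1, so
  gamma(0) = c_0 / (1 - phi_1^2) = 3 / (1 - (-0.243)^2) = 3 / 0.940951 = 3.188264.
  gamma(1) = phi_1 gamma(0) = (-0.243)(3.188264) = -0.774748.
Therefore gamma(1) = -0.7747 (to 4 decimal places).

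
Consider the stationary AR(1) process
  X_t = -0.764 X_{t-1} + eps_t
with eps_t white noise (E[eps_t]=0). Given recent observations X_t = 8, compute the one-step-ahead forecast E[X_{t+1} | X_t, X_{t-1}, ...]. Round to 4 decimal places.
E[X_{t+1} \mid \mathcal F_t] = -6.1120

For an AR(p) model X_t = c + sum_i phi_i X_{t-i} + eps_t, the
one-step-ahead conditional mean is
  E[X_{t+1} | X_t, ...] = c + sum_i phi_i X_{t+1-i}.
Substitute known values:
  E[X_{t+1} | ...] = (-0.764) * (8)
                   = -6.1120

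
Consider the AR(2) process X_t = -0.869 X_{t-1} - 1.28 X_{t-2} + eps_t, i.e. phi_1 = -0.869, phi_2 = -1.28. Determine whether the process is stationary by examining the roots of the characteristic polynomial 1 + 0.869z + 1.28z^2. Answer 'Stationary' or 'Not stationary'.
\text{Not stationary}

The AR(p) characteristic polynomial is P(z) = 1 + 0.869z + 1.28z^2.
Stationarity requires all roots to lie outside the unit circle, i.e. |z| > 1 for every root.
Set 1 + (0.869) z + (1.28) z^2 = 0, i.e. a z^2 + b z + c = 0 with a = 1.28, b = 0.869, c = 1.
Discriminant D = b^2 - 4ac = (0.869)^2 - 4*(1.28)*1 = 0.755161 - (5.12) = -4.364839.
D < 0, so the roots are the complex-conjugate pair z = (-b +/- i sqrt(-D)) / (2a) = -0.3395 +/- 0.8161i.
For a conjugate pair |z|^2 = z * conj(z) = (product of roots) = c/a = 1/(1.28) = 0.78125, so |z| = sqrt(0.78125) = 0.8839 for both roots.
Moduli of all roots: 0.8839, 0.8839.
All moduli strictly greater than 1? No.
Verdict: Not stationary.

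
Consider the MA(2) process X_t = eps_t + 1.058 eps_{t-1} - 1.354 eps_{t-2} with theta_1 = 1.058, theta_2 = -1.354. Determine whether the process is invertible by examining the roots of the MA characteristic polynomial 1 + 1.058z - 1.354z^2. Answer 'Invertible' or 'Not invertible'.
\text{Not invertible}

The MA(q) characteristic polynomial is P(z) = 1 + 1.058z - 1.354z^2.
Invertibility requires all roots to lie outside the unit circle, i.e. |z| > 1 for every root.
Set 1 + (1.058) z + (-1.354) z^2 = 0, i.e. a z^2 + b z + c = 0 with a = -1.354, b = 1.058, c = 1.
Discriminant D = b^2 - 4ac = (1.058)^2 - 4*(-1.354)*1 = 1.119364 - (-5.416) = 6.535364.
D >= 0, so the roots are real: z = (-b +/- sqrt(D)) / (2a) = (-1.058 +/- 2.556436) / (-2.708).
  z_1 = (-1.058 + 2.556436) / (-2.708) = -0.5533,   |z_1| = 0.5533.
  z_2 = (-1.058 - 2.556436) / (-2.708) = 1.3347,   |z_2| = 1.3347.
Moduli of all roots: 0.5533, 1.3347.
All moduli strictly greater than 1? No.
Verdict: Not invertible.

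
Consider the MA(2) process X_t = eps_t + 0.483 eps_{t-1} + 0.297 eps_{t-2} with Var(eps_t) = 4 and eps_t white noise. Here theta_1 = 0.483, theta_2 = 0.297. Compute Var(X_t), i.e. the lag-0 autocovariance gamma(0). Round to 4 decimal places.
\gamma(0) = 5.2860

For an MA(q) process X_t = eps_t + sum_i theta_i eps_{t-i} with
Var(eps_t) = sigma^2, the variance is
  gamma(0) = sigma^2 * (1 + sum_i theta_i^2).
  sum_i theta_i^2 = (0.483)^2 + (0.297)^2 = 0.233289 + 0.088209 = 0.321498.
  gamma(0) = 4 * (1 + 0.321498) = 4 * 1.321498 = 5.285992, which rounds to 5.2860.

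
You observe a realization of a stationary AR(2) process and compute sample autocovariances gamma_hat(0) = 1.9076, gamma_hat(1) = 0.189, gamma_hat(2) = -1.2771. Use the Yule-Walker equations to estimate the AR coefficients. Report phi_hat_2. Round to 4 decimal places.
\hat\phi_{2} = -0.6860

The Yule-Walker equations for an AR(p) process read, in matrix form,
  Gamma_p phi = r_p,   with   (Gamma_p)_{ij} = gamma(|i - j|),
                       (r_p)_i = gamma(i),   i,j = 1..p.
Substitute the sample gammas (Toeplitz matrix and right-hand side of size 2):
  Gamma_p = [[1.9076, 0.189], [0.189, 1.9076]]
  r_p     = [0.189, -1.2771]
Written out:
  1.9076 phi_1 + 0.189 phi_2 = 0.189
  0.189 phi_1 + 1.9076 phi_2 = -1.2771
Solve by Cramer's rule:
  det = gamma(0)^2 - gamma(1)^2 = (1.9076)^2 - (0.189)^2 = 3.63893776 - 0.035721 = 3.60321676
  phi_hat_1 = [gamma(1) gamma(0) - gamma(1) gamma(2)] / det = [(0.189)(1.9076) - (0.189)(-1.2771)] / 3.60321676 = 0.6019083 / 3.60321676 = 0.167
  phi_hat_2 = [gamma(0) gamma(2) - gamma(1)^2] / det = [(1.9076)(-1.2771) - (0.189)^2] / 3.60321676 = -2.47191696 / 3.60321676 = -0.686
So phi_hat = [0.1670, -0.6860].
Therefore phi_hat_2 = -0.6860.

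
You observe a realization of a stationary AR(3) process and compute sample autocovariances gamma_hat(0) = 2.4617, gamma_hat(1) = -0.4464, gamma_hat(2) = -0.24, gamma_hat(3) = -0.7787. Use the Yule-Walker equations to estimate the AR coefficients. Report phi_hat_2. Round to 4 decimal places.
\hat\phi_{2} = -0.2130

The Yule-Walker equations for an AR(p) process read, in matrix form,
  Gamma_p phi = r_p,   with   (Gamma_p)_{ij} = gamma(|i - j|),
                       (r_p)_i = gamma(i),   i,j = 1..p.
Substitute the sample gammas (Toeplitz matrix and right-hand side of size 3):
  Gamma_p = [[2.4617, -0.4464, -0.24], [-0.4464, 2.4617, -0.4464], [-0.24, -0.4464, 2.4617]]
  r_p     = [-0.4464, -0.24, -0.7787]
Written out (R1..R3):
  (R1) 2.4617 phi_1 - 0.4464 phi_2 - 0.24 phi_3 = -0.4464
  (R2) -0.4464 phi_1 + 2.4617 phi_2 - 0.4464 phi_3 = -0.24
  (R3) -0.24 phi_1 - 0.4464 phi_2 + 2.4617 phi_3 = -0.7787
Gaussian elimination:
  R2 <- R2 - (-0.4464/2.4617) R1 = R2 - (-0.181338) R1:  2.380751 phi_2 - 0.489921 phi_3 = -0.320949
  R3 <- R3 - (-0.24/2.4617) R1 = R3 - (-0.097494) R1:  -0.489921 phi_2 + 2.438302 phi_3 = -0.822221
  R3 <- R3 - (-0.489921/2.380751) R2 = R3 - (-0.205784) R2:  2.337483 phi_3 = -0.888267
Back-substitution:
  phi_hat_3 = -0.888267 / 2.337483 = -0.38001
  phi_hat_2 = (-0.320949 - (-0.489921)(-0.38001)) / 2.380751 = -0.21301
  phi_hat_1 = (-0.4464 - (-0.4464)(-0.21301) - (-0.24)(-0.38001)) / 2.4617 = -0.257014
So phi_hat = [-0.2570, -0.2130, -0.3800].
Therefore phi_hat_2 = -0.2130.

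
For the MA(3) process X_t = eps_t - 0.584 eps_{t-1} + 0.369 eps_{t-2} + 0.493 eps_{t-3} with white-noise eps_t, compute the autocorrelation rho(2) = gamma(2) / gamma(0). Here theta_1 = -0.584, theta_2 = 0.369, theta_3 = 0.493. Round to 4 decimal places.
\rho(2) = 0.0471

For an MA(q) process with theta_0 = 1, the autocovariance is
  gamma(k) = sigma^2 * sum_{i=0..q-k} theta_i * theta_{i+k},
and rho(k) = gamma(k) / gamma(0). Sigma^2 cancels.
  numerator   = (1)*(0.369) + (-0.584)*(0.493) = 0.081088.
  denominator = (1)^2 + (-0.584)^2 + (0.369)^2 + (0.493)^2 = 1.720266.
  rho(2) = 0.081088 / 1.720266 = 0.0471.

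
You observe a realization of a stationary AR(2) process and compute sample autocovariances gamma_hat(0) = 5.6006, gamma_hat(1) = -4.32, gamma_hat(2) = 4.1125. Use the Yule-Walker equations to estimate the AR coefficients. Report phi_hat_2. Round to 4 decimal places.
\hat\phi_{2} = 0.3440

The Yule-Walker equations for an AR(p) process read, in matrix form,
  Gamma_p phi = r_p,   with   (Gamma_p)_{ij} = gamma(|i - j|),
                       (r_p)_i = gamma(i),   i,j = 1..p.
Substitute the sample gammas (Toeplitz matrix and right-hand side of size 2):
  Gamma_p = [[5.6006, -4.32], [-4.32, 5.6006]]
  r_p     = [-4.32, 4.1125]
Written out:
  5.6006 phi_1 - 4.32 phi_2 = -4.32
  -4.32 phi_1 + 5.6006 phi_2 = 4.1125
Solve by Cramer's rule:
  det = gamma(0)^2 - gamma(1)^2 = (5.6006)^2 - (-4.32)^2 = 31.36672036 - 18.6624 = 12.70432036
  phi_hat_1 = [gamma(1) gamma(0) - gamma(1) gamma(2)] / det = [(-4.32)(5.6006) - (-4.32)(4.1125)] / 12.70432036 = -6.428592 / 12.70432036 = -0.506
  phi_hat_2 = [gamma(0) gamma(2) - gamma(1)^2] / det = [(5.6006)(4.1125) - (-4.32)^2] / 12.70432036 = 4.3700675 / 12.70432036 = 0.344
So phi_hat = [-0.5060, 0.3440].
Therefore phi_hat_2 = 0.3440.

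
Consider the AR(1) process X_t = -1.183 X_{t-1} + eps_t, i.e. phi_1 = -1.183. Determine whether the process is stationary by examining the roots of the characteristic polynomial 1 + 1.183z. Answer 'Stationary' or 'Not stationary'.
\text{Not stationary}

The AR(p) characteristic polynomial is P(z) = 1 + 1.183z.
Stationarity requires all roots to lie outside the unit circle, i.e. |z| > 1 for every root.
This is linear in z: 1 + (1.183) z = 0  =>  z = -1/(1.183) = -0.845309,  |z| = 0.845309.
Moduli of all roots: 0.8453.
All moduli strictly greater than 1? No.
Verdict: Not stationary.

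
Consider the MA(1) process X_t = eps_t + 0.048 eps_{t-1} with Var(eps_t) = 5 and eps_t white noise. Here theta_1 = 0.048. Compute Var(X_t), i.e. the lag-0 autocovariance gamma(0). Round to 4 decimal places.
\gamma(0) = 5.0115

For an MA(q) process X_t = eps_t + sum_i theta_i eps_{t-i} with
Var(eps_t) = sigma^2, the variance is
  gamma(0) = sigma^2 * (1 + sum_i theta_i^2).
  sum_i theta_i^2 = (0.048)^2 = 0.002304.
  gamma(0) = 5 * (1 + 0.002304) = 5 * 1.002304 = 5.01152, which rounds to 5.0115.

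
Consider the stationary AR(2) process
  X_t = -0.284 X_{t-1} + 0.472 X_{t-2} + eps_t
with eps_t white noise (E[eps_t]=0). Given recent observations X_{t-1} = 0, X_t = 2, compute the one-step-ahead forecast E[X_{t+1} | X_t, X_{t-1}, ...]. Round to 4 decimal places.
E[X_{t+1} \mid \mathcal F_t] = -0.5680

For an AR(p) model X_t = c + sum_i phi_i X_{t-i} + eps_t, the
one-step-ahead conditional mean is
  E[X_{t+1} | X_t, ...] = c + sum_i phi_i X_{t+1-i}.
Substitute known values:
  E[X_{t+1} | ...] = (-0.284) * (2) + (0.472) * (0)
                   = -0.5680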